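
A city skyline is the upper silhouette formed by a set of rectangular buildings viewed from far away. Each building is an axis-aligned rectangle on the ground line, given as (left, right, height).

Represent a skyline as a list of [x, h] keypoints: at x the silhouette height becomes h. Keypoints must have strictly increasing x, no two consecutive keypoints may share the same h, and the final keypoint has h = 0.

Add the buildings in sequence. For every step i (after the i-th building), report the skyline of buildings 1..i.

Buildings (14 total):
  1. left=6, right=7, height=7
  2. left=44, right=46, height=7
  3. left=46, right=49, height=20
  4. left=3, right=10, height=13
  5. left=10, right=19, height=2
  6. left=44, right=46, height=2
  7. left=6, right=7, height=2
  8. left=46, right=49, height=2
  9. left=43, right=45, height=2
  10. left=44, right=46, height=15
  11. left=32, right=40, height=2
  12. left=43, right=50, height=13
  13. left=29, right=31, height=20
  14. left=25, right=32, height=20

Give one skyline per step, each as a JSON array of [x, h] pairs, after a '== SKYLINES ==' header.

== SKYLINES ==
[[6,7],[7,0]]
[[6,7],[7,0],[44,7],[46,0]]
[[6,7],[7,0],[44,7],[46,20],[49,0]]
[[3,13],[10,0],[44,7],[46,20],[49,0]]
[[3,13],[10,2],[19,0],[44,7],[46,20],[49,0]]
[[3,13],[10,2],[19,0],[44,7],[46,20],[49,0]]
[[3,13],[10,2],[19,0],[44,7],[46,20],[49,0]]
[[3,13],[10,2],[19,0],[44,7],[46,20],[49,0]]
[[3,13],[10,2],[19,0],[43,2],[44,7],[46,20],[49,0]]
[[3,13],[10,2],[19,0],[43,2],[44,15],[46,20],[49,0]]
[[3,13],[10,2],[19,0],[32,2],[40,0],[43,2],[44,15],[46,20],[49,0]]
[[3,13],[10,2],[19,0],[32,2],[40,0],[43,13],[44,15],[46,20],[49,13],[50,0]]
[[3,13],[10,2],[19,0],[29,20],[31,0],[32,2],[40,0],[43,13],[44,15],[46,20],[49,13],[50,0]]
[[3,13],[10,2],[19,0],[25,20],[32,2],[40,0],[43,13],[44,15],[46,20],[49,13],[50,0]]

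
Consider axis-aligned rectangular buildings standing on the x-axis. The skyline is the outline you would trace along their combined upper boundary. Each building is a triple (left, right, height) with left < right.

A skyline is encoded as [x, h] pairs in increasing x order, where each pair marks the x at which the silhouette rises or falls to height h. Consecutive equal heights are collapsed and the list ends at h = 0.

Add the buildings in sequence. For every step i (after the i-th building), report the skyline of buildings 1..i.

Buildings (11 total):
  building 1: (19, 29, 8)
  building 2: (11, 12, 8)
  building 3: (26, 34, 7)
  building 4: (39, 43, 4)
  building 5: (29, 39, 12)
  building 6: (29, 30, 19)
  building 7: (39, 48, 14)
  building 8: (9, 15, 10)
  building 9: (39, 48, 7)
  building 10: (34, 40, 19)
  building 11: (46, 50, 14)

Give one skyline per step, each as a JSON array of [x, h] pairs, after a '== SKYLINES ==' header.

== SKYLINES ==
[[19,8],[29,0]]
[[11,8],[12,0],[19,8],[29,0]]
[[11,8],[12,0],[19,8],[29,7],[34,0]]
[[11,8],[12,0],[19,8],[29,7],[34,0],[39,4],[43,0]]
[[11,8],[12,0],[19,8],[29,12],[39,4],[43,0]]
[[11,8],[12,0],[19,8],[29,19],[30,12],[39,4],[43,0]]
[[11,8],[12,0],[19,8],[29,19],[30,12],[39,14],[48,0]]
[[9,10],[15,0],[19,8],[29,19],[30,12],[39,14],[48,0]]
[[9,10],[15,0],[19,8],[29,19],[30,12],[39,14],[48,0]]
[[9,10],[15,0],[19,8],[29,19],[30,12],[34,19],[40,14],[48,0]]
[[9,10],[15,0],[19,8],[29,19],[30,12],[34,19],[40,14],[50,0]]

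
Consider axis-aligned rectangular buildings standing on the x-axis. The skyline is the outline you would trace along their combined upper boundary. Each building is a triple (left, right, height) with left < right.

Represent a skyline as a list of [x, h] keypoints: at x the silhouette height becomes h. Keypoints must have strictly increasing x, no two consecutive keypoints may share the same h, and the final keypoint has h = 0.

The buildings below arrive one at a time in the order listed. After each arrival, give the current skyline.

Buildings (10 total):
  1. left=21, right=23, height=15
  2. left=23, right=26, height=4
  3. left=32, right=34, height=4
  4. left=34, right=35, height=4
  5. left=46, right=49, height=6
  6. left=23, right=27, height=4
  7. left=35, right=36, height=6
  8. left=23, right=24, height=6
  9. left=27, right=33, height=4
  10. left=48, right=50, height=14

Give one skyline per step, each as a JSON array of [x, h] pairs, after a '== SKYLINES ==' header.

== SKYLINES ==
[[21,15],[23,0]]
[[21,15],[23,4],[26,0]]
[[21,15],[23,4],[26,0],[32,4],[34,0]]
[[21,15],[23,4],[26,0],[32,4],[35,0]]
[[21,15],[23,4],[26,0],[32,4],[35,0],[46,6],[49,0]]
[[21,15],[23,4],[27,0],[32,4],[35,0],[46,6],[49,0]]
[[21,15],[23,4],[27,0],[32,4],[35,6],[36,0],[46,6],[49,0]]
[[21,15],[23,6],[24,4],[27,0],[32,4],[35,6],[36,0],[46,6],[49,0]]
[[21,15],[23,6],[24,4],[35,6],[36,0],[46,6],[49,0]]
[[21,15],[23,6],[24,4],[35,6],[36,0],[46,6],[48,14],[50,0]]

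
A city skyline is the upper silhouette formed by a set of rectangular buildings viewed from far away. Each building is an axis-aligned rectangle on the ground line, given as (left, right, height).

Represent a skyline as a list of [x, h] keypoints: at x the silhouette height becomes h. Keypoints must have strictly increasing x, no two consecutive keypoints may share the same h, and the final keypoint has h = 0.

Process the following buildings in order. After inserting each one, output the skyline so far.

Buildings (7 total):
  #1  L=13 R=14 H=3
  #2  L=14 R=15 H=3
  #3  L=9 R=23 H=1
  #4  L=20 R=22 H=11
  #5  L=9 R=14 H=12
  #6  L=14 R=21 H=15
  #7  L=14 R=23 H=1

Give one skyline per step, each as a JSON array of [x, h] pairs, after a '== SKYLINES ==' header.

== SKYLINES ==
[[13,3],[14,0]]
[[13,3],[15,0]]
[[9,1],[13,3],[15,1],[23,0]]
[[9,1],[13,3],[15,1],[20,11],[22,1],[23,0]]
[[9,12],[14,3],[15,1],[20,11],[22,1],[23,0]]
[[9,12],[14,15],[21,11],[22,1],[23,0]]
[[9,12],[14,15],[21,11],[22,1],[23,0]]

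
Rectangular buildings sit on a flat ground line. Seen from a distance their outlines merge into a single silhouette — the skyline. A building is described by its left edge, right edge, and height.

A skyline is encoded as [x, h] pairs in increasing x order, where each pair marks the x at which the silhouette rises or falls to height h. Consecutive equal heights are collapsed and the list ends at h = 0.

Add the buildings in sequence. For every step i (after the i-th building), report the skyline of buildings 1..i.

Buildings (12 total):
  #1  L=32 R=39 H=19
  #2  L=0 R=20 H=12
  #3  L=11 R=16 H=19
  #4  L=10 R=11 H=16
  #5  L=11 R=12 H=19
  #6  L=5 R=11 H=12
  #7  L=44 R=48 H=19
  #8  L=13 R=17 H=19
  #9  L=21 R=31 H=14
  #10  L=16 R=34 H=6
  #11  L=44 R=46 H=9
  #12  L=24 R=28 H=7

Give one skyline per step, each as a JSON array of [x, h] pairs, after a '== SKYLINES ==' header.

== SKYLINES ==
[[32,19],[39,0]]
[[0,12],[20,0],[32,19],[39,0]]
[[0,12],[11,19],[16,12],[20,0],[32,19],[39,0]]
[[0,12],[10,16],[11,19],[16,12],[20,0],[32,19],[39,0]]
[[0,12],[10,16],[11,19],[16,12],[20,0],[32,19],[39,0]]
[[0,12],[10,16],[11,19],[16,12],[20,0],[32,19],[39,0]]
[[0,12],[10,16],[11,19],[16,12],[20,0],[32,19],[39,0],[44,19],[48,0]]
[[0,12],[10,16],[11,19],[17,12],[20,0],[32,19],[39,0],[44,19],[48,0]]
[[0,12],[10,16],[11,19],[17,12],[20,0],[21,14],[31,0],[32,19],[39,0],[44,19],[48,0]]
[[0,12],[10,16],[11,19],[17,12],[20,6],[21,14],[31,6],[32,19],[39,0],[44,19],[48,0]]
[[0,12],[10,16],[11,19],[17,12],[20,6],[21,14],[31,6],[32,19],[39,0],[44,19],[48,0]]
[[0,12],[10,16],[11,19],[17,12],[20,6],[21,14],[31,6],[32,19],[39,0],[44,19],[48,0]]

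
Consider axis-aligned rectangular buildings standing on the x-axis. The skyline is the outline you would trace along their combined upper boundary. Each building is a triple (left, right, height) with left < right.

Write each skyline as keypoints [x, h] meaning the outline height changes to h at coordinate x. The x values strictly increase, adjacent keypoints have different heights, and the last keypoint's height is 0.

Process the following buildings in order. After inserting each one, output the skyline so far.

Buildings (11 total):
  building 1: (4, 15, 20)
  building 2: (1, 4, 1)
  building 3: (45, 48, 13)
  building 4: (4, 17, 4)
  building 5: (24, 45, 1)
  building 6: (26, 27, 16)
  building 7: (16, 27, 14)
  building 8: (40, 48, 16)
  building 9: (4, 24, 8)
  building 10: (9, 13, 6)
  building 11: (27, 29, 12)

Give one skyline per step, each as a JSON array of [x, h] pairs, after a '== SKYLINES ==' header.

== SKYLINES ==
[[4,20],[15,0]]
[[1,1],[4,20],[15,0]]
[[1,1],[4,20],[15,0],[45,13],[48,0]]
[[1,1],[4,20],[15,4],[17,0],[45,13],[48,0]]
[[1,1],[4,20],[15,4],[17,0],[24,1],[45,13],[48,0]]
[[1,1],[4,20],[15,4],[17,0],[24,1],[26,16],[27,1],[45,13],[48,0]]
[[1,1],[4,20],[15,4],[16,14],[26,16],[27,1],[45,13],[48,0]]
[[1,1],[4,20],[15,4],[16,14],[26,16],[27,1],[40,16],[48,0]]
[[1,1],[4,20],[15,8],[16,14],[26,16],[27,1],[40,16],[48,0]]
[[1,1],[4,20],[15,8],[16,14],[26,16],[27,1],[40,16],[48,0]]
[[1,1],[4,20],[15,8],[16,14],[26,16],[27,12],[29,1],[40,16],[48,0]]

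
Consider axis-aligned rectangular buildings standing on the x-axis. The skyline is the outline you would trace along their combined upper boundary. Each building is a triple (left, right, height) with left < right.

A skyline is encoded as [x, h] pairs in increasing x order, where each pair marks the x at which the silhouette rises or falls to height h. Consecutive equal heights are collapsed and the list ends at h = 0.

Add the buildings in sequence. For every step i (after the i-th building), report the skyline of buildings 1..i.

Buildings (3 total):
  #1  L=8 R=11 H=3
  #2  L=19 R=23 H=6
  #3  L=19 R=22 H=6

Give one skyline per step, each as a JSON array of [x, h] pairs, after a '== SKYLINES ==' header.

== SKYLINES ==
[[8,3],[11,0]]
[[8,3],[11,0],[19,6],[23,0]]
[[8,3],[11,0],[19,6],[23,0]]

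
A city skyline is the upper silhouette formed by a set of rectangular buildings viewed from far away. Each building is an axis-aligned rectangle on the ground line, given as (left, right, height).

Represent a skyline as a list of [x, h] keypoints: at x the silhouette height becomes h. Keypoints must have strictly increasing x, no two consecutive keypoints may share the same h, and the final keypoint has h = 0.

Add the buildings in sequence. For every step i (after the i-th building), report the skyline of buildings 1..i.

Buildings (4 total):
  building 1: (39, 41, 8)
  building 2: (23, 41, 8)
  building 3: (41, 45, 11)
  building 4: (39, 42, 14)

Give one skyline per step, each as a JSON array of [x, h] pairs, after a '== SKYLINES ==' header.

== SKYLINES ==
[[39,8],[41,0]]
[[23,8],[41,0]]
[[23,8],[41,11],[45,0]]
[[23,8],[39,14],[42,11],[45,0]]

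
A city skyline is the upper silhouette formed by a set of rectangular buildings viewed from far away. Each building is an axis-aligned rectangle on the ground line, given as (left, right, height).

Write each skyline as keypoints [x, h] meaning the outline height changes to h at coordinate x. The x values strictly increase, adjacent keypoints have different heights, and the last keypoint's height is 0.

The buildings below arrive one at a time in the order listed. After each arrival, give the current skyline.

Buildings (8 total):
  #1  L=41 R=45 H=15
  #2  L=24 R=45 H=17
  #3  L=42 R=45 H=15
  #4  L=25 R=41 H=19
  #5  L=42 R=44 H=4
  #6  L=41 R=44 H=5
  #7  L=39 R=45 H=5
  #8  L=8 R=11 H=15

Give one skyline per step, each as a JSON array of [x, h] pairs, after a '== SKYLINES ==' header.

== SKYLINES ==
[[41,15],[45,0]]
[[24,17],[45,0]]
[[24,17],[45,0]]
[[24,17],[25,19],[41,17],[45,0]]
[[24,17],[25,19],[41,17],[45,0]]
[[24,17],[25,19],[41,17],[45,0]]
[[24,17],[25,19],[41,17],[45,0]]
[[8,15],[11,0],[24,17],[25,19],[41,17],[45,0]]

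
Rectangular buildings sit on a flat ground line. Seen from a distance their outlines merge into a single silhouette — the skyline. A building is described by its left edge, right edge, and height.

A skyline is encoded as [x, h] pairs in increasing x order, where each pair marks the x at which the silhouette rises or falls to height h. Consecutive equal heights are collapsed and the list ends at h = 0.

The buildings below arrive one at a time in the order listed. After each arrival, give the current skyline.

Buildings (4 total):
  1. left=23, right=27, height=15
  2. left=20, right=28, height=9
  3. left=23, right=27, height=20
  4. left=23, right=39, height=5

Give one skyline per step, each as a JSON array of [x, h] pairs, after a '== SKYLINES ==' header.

== SKYLINES ==
[[23,15],[27,0]]
[[20,9],[23,15],[27,9],[28,0]]
[[20,9],[23,20],[27,9],[28,0]]
[[20,9],[23,20],[27,9],[28,5],[39,0]]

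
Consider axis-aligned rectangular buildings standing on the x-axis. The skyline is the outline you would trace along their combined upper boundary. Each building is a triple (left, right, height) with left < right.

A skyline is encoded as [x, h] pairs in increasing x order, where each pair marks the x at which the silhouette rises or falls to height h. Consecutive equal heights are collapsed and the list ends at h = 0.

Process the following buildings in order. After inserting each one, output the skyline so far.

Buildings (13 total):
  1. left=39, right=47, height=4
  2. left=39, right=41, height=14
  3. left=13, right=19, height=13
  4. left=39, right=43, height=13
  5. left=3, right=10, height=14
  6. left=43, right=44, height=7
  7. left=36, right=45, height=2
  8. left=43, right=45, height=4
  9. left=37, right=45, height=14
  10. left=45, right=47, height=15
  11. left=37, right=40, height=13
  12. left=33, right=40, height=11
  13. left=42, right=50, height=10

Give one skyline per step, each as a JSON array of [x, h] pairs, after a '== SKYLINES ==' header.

== SKYLINES ==
[[39,4],[47,0]]
[[39,14],[41,4],[47,0]]
[[13,13],[19,0],[39,14],[41,4],[47,0]]
[[13,13],[19,0],[39,14],[41,13],[43,4],[47,0]]
[[3,14],[10,0],[13,13],[19,0],[39,14],[41,13],[43,4],[47,0]]
[[3,14],[10,0],[13,13],[19,0],[39,14],[41,13],[43,7],[44,4],[47,0]]
[[3,14],[10,0],[13,13],[19,0],[36,2],[39,14],[41,13],[43,7],[44,4],[47,0]]
[[3,14],[10,0],[13,13],[19,0],[36,2],[39,14],[41,13],[43,7],[44,4],[47,0]]
[[3,14],[10,0],[13,13],[19,0],[36,2],[37,14],[45,4],[47,0]]
[[3,14],[10,0],[13,13],[19,0],[36,2],[37,14],[45,15],[47,0]]
[[3,14],[10,0],[13,13],[19,0],[36,2],[37,14],[45,15],[47,0]]
[[3,14],[10,0],[13,13],[19,0],[33,11],[37,14],[45,15],[47,0]]
[[3,14],[10,0],[13,13],[19,0],[33,11],[37,14],[45,15],[47,10],[50,0]]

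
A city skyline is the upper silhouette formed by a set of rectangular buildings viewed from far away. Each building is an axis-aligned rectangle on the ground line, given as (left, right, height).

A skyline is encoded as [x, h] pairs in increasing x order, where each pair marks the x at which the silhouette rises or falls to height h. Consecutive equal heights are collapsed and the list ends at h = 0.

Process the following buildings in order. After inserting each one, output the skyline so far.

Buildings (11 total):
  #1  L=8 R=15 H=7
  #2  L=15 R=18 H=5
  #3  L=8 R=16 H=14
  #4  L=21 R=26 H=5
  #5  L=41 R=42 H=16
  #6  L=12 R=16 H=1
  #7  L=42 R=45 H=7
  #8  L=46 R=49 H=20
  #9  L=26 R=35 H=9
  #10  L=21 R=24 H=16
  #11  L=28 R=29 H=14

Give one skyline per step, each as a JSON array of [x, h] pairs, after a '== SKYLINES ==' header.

== SKYLINES ==
[[8,7],[15,0]]
[[8,7],[15,5],[18,0]]
[[8,14],[16,5],[18,0]]
[[8,14],[16,5],[18,0],[21,5],[26,0]]
[[8,14],[16,5],[18,0],[21,5],[26,0],[41,16],[42,0]]
[[8,14],[16,5],[18,0],[21,5],[26,0],[41,16],[42,0]]
[[8,14],[16,5],[18,0],[21,5],[26,0],[41,16],[42,7],[45,0]]
[[8,14],[16,5],[18,0],[21,5],[26,0],[41,16],[42,7],[45,0],[46,20],[49,0]]
[[8,14],[16,5],[18,0],[21,5],[26,9],[35,0],[41,16],[42,7],[45,0],[46,20],[49,0]]
[[8,14],[16,5],[18,0],[21,16],[24,5],[26,9],[35,0],[41,16],[42,7],[45,0],[46,20],[49,0]]
[[8,14],[16,5],[18,0],[21,16],[24,5],[26,9],[28,14],[29,9],[35,0],[41,16],[42,7],[45,0],[46,20],[49,0]]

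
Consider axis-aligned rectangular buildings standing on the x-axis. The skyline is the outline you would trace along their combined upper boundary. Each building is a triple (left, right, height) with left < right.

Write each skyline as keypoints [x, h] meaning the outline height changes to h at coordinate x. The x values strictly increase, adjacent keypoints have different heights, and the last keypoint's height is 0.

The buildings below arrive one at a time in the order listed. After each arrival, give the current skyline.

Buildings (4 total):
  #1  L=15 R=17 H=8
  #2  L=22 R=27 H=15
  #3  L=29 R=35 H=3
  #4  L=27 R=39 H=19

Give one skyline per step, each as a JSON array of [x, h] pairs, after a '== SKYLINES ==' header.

== SKYLINES ==
[[15,8],[17,0]]
[[15,8],[17,0],[22,15],[27,0]]
[[15,8],[17,0],[22,15],[27,0],[29,3],[35,0]]
[[15,8],[17,0],[22,15],[27,19],[39,0]]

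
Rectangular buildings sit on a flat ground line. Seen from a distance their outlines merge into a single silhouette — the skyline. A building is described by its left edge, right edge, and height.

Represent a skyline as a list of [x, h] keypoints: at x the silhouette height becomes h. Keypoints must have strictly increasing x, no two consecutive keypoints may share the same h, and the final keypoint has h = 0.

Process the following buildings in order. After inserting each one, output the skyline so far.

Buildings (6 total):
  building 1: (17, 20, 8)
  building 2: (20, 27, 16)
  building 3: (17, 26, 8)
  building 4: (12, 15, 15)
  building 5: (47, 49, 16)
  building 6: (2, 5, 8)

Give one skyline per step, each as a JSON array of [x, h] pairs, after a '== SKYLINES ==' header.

== SKYLINES ==
[[17,8],[20,0]]
[[17,8],[20,16],[27,0]]
[[17,8],[20,16],[27,0]]
[[12,15],[15,0],[17,8],[20,16],[27,0]]
[[12,15],[15,0],[17,8],[20,16],[27,0],[47,16],[49,0]]
[[2,8],[5,0],[12,15],[15,0],[17,8],[20,16],[27,0],[47,16],[49,0]]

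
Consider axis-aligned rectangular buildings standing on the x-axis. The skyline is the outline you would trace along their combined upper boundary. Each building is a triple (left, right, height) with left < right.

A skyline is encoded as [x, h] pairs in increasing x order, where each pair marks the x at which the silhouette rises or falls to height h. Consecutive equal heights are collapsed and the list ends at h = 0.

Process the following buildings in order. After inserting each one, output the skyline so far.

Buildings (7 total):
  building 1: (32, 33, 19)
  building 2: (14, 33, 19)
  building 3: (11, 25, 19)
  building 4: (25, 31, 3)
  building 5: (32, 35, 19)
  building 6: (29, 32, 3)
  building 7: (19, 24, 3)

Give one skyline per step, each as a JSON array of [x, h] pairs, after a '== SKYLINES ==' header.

== SKYLINES ==
[[32,19],[33,0]]
[[14,19],[33,0]]
[[11,19],[33,0]]
[[11,19],[33,0]]
[[11,19],[35,0]]
[[11,19],[35,0]]
[[11,19],[35,0]]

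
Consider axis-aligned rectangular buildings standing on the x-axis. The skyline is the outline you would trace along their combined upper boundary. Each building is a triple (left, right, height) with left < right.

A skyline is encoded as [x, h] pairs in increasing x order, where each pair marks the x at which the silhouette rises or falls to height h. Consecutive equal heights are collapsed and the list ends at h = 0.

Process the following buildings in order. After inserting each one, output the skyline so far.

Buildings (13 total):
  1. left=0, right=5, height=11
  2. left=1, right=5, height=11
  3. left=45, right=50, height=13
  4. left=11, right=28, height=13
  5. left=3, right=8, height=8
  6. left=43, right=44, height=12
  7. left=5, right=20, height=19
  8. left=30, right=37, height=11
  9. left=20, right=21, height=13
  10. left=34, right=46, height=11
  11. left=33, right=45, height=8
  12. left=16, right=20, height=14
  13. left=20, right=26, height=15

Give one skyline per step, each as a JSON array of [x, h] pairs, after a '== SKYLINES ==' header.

== SKYLINES ==
[[0,11],[5,0]]
[[0,11],[5,0]]
[[0,11],[5,0],[45,13],[50,0]]
[[0,11],[5,0],[11,13],[28,0],[45,13],[50,0]]
[[0,11],[5,8],[8,0],[11,13],[28,0],[45,13],[50,0]]
[[0,11],[5,8],[8,0],[11,13],[28,0],[43,12],[44,0],[45,13],[50,0]]
[[0,11],[5,19],[20,13],[28,0],[43,12],[44,0],[45,13],[50,0]]
[[0,11],[5,19],[20,13],[28,0],[30,11],[37,0],[43,12],[44,0],[45,13],[50,0]]
[[0,11],[5,19],[20,13],[28,0],[30,11],[37,0],[43,12],[44,0],[45,13],[50,0]]
[[0,11],[5,19],[20,13],[28,0],[30,11],[43,12],[44,11],[45,13],[50,0]]
[[0,11],[5,19],[20,13],[28,0],[30,11],[43,12],[44,11],[45,13],[50,0]]
[[0,11],[5,19],[20,13],[28,0],[30,11],[43,12],[44,11],[45,13],[50,0]]
[[0,11],[5,19],[20,15],[26,13],[28,0],[30,11],[43,12],[44,11],[45,13],[50,0]]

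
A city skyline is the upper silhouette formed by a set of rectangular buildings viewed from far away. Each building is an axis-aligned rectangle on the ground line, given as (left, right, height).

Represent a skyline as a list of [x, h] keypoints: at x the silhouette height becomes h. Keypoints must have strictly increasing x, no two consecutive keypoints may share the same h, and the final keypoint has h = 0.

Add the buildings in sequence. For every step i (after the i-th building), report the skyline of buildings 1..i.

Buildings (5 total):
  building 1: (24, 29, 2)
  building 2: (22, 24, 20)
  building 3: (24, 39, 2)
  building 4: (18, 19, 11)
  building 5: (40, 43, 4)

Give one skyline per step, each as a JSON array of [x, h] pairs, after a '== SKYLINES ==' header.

== SKYLINES ==
[[24,2],[29,0]]
[[22,20],[24,2],[29,0]]
[[22,20],[24,2],[39,0]]
[[18,11],[19,0],[22,20],[24,2],[39,0]]
[[18,11],[19,0],[22,20],[24,2],[39,0],[40,4],[43,0]]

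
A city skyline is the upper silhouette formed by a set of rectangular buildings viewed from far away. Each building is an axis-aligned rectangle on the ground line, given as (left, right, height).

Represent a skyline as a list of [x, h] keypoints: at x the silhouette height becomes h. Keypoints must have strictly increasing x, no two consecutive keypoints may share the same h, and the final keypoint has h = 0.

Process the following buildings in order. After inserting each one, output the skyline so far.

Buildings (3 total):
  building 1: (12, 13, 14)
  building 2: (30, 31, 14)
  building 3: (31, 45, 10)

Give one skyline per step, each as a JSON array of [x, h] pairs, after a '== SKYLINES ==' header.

== SKYLINES ==
[[12,14],[13,0]]
[[12,14],[13,0],[30,14],[31,0]]
[[12,14],[13,0],[30,14],[31,10],[45,0]]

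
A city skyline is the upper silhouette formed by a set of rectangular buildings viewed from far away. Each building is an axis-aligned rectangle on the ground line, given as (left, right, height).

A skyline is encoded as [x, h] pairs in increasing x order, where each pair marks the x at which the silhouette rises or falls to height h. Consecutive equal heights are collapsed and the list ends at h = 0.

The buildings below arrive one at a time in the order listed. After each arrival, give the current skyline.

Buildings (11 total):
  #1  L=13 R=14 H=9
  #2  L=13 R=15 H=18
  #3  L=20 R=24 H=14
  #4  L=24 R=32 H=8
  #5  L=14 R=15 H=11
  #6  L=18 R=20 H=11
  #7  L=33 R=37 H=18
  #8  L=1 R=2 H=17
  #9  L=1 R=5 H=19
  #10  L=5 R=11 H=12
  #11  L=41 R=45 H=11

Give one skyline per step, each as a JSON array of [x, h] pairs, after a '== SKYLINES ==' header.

== SKYLINES ==
[[13,9],[14,0]]
[[13,18],[15,0]]
[[13,18],[15,0],[20,14],[24,0]]
[[13,18],[15,0],[20,14],[24,8],[32,0]]
[[13,18],[15,0],[20,14],[24,8],[32,0]]
[[13,18],[15,0],[18,11],[20,14],[24,8],[32,0]]
[[13,18],[15,0],[18,11],[20,14],[24,8],[32,0],[33,18],[37,0]]
[[1,17],[2,0],[13,18],[15,0],[18,11],[20,14],[24,8],[32,0],[33,18],[37,0]]
[[1,19],[5,0],[13,18],[15,0],[18,11],[20,14],[24,8],[32,0],[33,18],[37,0]]
[[1,19],[5,12],[11,0],[13,18],[15,0],[18,11],[20,14],[24,8],[32,0],[33,18],[37,0]]
[[1,19],[5,12],[11,0],[13,18],[15,0],[18,11],[20,14],[24,8],[32,0],[33,18],[37,0],[41,11],[45,0]]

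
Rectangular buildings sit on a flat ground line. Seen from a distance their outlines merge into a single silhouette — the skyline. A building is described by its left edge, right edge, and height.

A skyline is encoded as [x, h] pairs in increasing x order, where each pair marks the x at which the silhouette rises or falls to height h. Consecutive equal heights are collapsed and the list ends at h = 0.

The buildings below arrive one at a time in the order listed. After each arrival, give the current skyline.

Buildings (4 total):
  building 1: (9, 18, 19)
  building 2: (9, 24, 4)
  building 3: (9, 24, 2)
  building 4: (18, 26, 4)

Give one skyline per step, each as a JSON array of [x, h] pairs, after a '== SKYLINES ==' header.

== SKYLINES ==
[[9,19],[18,0]]
[[9,19],[18,4],[24,0]]
[[9,19],[18,4],[24,0]]
[[9,19],[18,4],[26,0]]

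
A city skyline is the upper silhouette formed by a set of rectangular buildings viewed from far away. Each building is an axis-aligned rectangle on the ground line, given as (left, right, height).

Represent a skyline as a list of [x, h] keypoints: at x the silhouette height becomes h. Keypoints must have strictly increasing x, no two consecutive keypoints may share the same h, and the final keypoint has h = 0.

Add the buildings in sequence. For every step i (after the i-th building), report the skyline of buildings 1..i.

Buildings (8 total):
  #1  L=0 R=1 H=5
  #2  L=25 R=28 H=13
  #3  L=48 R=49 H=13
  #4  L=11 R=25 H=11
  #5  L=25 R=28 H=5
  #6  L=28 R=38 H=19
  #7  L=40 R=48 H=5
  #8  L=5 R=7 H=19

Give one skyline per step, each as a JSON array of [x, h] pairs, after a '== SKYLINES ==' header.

== SKYLINES ==
[[0,5],[1,0]]
[[0,5],[1,0],[25,13],[28,0]]
[[0,5],[1,0],[25,13],[28,0],[48,13],[49,0]]
[[0,5],[1,0],[11,11],[25,13],[28,0],[48,13],[49,0]]
[[0,5],[1,0],[11,11],[25,13],[28,0],[48,13],[49,0]]
[[0,5],[1,0],[11,11],[25,13],[28,19],[38,0],[48,13],[49,0]]
[[0,5],[1,0],[11,11],[25,13],[28,19],[38,0],[40,5],[48,13],[49,0]]
[[0,5],[1,0],[5,19],[7,0],[11,11],[25,13],[28,19],[38,0],[40,5],[48,13],[49,0]]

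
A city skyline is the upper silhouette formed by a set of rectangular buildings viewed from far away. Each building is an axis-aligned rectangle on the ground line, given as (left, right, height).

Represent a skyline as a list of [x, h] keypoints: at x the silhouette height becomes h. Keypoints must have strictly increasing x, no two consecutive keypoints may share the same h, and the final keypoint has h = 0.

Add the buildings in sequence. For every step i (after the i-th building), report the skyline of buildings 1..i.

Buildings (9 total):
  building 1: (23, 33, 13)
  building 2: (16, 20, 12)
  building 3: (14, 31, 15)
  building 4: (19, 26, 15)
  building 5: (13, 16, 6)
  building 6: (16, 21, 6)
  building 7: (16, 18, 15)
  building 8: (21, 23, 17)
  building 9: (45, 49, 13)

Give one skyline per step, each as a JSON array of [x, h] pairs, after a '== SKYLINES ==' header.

== SKYLINES ==
[[23,13],[33,0]]
[[16,12],[20,0],[23,13],[33,0]]
[[14,15],[31,13],[33,0]]
[[14,15],[31,13],[33,0]]
[[13,6],[14,15],[31,13],[33,0]]
[[13,6],[14,15],[31,13],[33,0]]
[[13,6],[14,15],[31,13],[33,0]]
[[13,6],[14,15],[21,17],[23,15],[31,13],[33,0]]
[[13,6],[14,15],[21,17],[23,15],[31,13],[33,0],[45,13],[49,0]]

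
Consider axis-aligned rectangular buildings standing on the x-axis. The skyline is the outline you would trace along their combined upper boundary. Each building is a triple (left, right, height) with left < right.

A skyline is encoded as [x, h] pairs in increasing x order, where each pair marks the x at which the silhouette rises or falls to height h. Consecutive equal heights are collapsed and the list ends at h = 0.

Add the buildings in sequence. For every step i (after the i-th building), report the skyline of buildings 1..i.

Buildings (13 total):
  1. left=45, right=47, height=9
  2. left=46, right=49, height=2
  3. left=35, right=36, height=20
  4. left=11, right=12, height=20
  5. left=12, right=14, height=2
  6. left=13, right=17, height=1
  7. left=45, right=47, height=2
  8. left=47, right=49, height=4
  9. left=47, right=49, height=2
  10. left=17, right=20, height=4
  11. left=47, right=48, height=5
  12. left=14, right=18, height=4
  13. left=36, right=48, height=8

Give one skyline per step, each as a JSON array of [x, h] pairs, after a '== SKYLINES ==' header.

== SKYLINES ==
[[45,9],[47,0]]
[[45,9],[47,2],[49,0]]
[[35,20],[36,0],[45,9],[47,2],[49,0]]
[[11,20],[12,0],[35,20],[36,0],[45,9],[47,2],[49,0]]
[[11,20],[12,2],[14,0],[35,20],[36,0],[45,9],[47,2],[49,0]]
[[11,20],[12,2],[14,1],[17,0],[35,20],[36,0],[45,9],[47,2],[49,0]]
[[11,20],[12,2],[14,1],[17,0],[35,20],[36,0],[45,9],[47,2],[49,0]]
[[11,20],[12,2],[14,1],[17,0],[35,20],[36,0],[45,9],[47,4],[49,0]]
[[11,20],[12,2],[14,1],[17,0],[35,20],[36,0],[45,9],[47,4],[49,0]]
[[11,20],[12,2],[14,1],[17,4],[20,0],[35,20],[36,0],[45,9],[47,4],[49,0]]
[[11,20],[12,2],[14,1],[17,4],[20,0],[35,20],[36,0],[45,9],[47,5],[48,4],[49,0]]
[[11,20],[12,2],[14,4],[20,0],[35,20],[36,0],[45,9],[47,5],[48,4],[49,0]]
[[11,20],[12,2],[14,4],[20,0],[35,20],[36,8],[45,9],[47,8],[48,4],[49,0]]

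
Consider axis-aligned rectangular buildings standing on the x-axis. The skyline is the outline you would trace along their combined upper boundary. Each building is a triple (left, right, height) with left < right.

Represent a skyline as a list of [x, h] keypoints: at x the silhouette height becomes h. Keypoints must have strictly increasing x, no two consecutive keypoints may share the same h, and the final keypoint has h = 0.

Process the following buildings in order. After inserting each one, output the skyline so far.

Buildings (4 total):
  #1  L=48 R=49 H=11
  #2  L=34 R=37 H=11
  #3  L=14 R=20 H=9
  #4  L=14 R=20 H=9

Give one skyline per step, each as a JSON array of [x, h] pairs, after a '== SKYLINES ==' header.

== SKYLINES ==
[[48,11],[49,0]]
[[34,11],[37,0],[48,11],[49,0]]
[[14,9],[20,0],[34,11],[37,0],[48,11],[49,0]]
[[14,9],[20,0],[34,11],[37,0],[48,11],[49,0]]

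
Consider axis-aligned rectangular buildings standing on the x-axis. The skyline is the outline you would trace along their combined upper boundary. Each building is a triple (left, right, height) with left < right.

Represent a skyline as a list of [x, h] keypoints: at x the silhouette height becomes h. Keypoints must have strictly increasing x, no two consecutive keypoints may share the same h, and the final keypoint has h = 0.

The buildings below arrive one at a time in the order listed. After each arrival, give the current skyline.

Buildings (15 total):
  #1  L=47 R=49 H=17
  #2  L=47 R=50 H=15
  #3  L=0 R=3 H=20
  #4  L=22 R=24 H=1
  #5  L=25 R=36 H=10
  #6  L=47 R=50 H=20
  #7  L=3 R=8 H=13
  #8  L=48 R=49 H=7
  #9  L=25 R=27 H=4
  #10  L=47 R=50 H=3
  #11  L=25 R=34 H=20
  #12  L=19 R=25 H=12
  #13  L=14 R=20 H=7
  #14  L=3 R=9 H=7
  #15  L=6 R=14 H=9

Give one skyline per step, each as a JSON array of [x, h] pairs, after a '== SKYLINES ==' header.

== SKYLINES ==
[[47,17],[49,0]]
[[47,17],[49,15],[50,0]]
[[0,20],[3,0],[47,17],[49,15],[50,0]]
[[0,20],[3,0],[22,1],[24,0],[47,17],[49,15],[50,0]]
[[0,20],[3,0],[22,1],[24,0],[25,10],[36,0],[47,17],[49,15],[50,0]]
[[0,20],[3,0],[22,1],[24,0],[25,10],[36,0],[47,20],[50,0]]
[[0,20],[3,13],[8,0],[22,1],[24,0],[25,10],[36,0],[47,20],[50,0]]
[[0,20],[3,13],[8,0],[22,1],[24,0],[25,10],[36,0],[47,20],[50,0]]
[[0,20],[3,13],[8,0],[22,1],[24,0],[25,10],[36,0],[47,20],[50,0]]
[[0,20],[3,13],[8,0],[22,1],[24,0],[25,10],[36,0],[47,20],[50,0]]
[[0,20],[3,13],[8,0],[22,1],[24,0],[25,20],[34,10],[36,0],[47,20],[50,0]]
[[0,20],[3,13],[8,0],[19,12],[25,20],[34,10],[36,0],[47,20],[50,0]]
[[0,20],[3,13],[8,0],[14,7],[19,12],[25,20],[34,10],[36,0],[47,20],[50,0]]
[[0,20],[3,13],[8,7],[9,0],[14,7],[19,12],[25,20],[34,10],[36,0],[47,20],[50,0]]
[[0,20],[3,13],[8,9],[14,7],[19,12],[25,20],[34,10],[36,0],[47,20],[50,0]]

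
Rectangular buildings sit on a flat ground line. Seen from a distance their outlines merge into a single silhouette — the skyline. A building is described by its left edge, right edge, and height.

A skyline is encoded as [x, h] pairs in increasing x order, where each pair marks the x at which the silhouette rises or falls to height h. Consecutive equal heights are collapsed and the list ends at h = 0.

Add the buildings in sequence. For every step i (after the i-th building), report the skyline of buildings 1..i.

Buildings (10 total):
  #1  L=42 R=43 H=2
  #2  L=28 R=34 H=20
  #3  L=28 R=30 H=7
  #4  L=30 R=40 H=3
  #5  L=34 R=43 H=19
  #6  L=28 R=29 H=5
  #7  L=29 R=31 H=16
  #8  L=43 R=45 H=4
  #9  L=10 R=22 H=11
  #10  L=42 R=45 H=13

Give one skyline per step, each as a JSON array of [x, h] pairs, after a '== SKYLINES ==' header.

== SKYLINES ==
[[42,2],[43,0]]
[[28,20],[34,0],[42,2],[43,0]]
[[28,20],[34,0],[42,2],[43,0]]
[[28,20],[34,3],[40,0],[42,2],[43,0]]
[[28,20],[34,19],[43,0]]
[[28,20],[34,19],[43,0]]
[[28,20],[34,19],[43,0]]
[[28,20],[34,19],[43,4],[45,0]]
[[10,11],[22,0],[28,20],[34,19],[43,4],[45,0]]
[[10,11],[22,0],[28,20],[34,19],[43,13],[45,0]]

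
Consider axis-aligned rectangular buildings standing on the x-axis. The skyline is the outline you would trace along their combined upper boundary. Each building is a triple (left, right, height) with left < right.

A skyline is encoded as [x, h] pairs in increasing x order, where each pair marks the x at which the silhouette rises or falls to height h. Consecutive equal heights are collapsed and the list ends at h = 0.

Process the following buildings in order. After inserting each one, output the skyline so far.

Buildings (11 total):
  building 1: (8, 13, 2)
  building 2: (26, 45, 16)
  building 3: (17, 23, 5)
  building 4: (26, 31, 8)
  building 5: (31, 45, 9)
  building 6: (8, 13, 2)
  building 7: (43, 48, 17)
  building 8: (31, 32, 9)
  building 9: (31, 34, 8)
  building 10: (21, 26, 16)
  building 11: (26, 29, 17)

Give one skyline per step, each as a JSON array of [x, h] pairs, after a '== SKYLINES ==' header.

== SKYLINES ==
[[8,2],[13,0]]
[[8,2],[13,0],[26,16],[45,0]]
[[8,2],[13,0],[17,5],[23,0],[26,16],[45,0]]
[[8,2],[13,0],[17,5],[23,0],[26,16],[45,0]]
[[8,2],[13,0],[17,5],[23,0],[26,16],[45,0]]
[[8,2],[13,0],[17,5],[23,0],[26,16],[45,0]]
[[8,2],[13,0],[17,5],[23,0],[26,16],[43,17],[48,0]]
[[8,2],[13,0],[17,5],[23,0],[26,16],[43,17],[48,0]]
[[8,2],[13,0],[17,5],[23,0],[26,16],[43,17],[48,0]]
[[8,2],[13,0],[17,5],[21,16],[43,17],[48,0]]
[[8,2],[13,0],[17,5],[21,16],[26,17],[29,16],[43,17],[48,0]]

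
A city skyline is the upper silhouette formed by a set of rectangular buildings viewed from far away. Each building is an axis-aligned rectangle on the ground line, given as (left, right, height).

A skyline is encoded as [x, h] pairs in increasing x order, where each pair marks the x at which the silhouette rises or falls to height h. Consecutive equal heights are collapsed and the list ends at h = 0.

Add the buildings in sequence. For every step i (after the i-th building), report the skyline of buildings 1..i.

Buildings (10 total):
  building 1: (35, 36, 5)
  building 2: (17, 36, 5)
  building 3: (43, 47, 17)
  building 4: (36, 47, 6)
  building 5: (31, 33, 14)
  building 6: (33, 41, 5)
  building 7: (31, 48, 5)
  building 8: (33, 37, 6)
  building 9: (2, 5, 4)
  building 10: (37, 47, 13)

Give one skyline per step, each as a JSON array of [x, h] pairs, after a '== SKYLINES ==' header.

== SKYLINES ==
[[35,5],[36,0]]
[[17,5],[36,0]]
[[17,5],[36,0],[43,17],[47,0]]
[[17,5],[36,6],[43,17],[47,0]]
[[17,5],[31,14],[33,5],[36,6],[43,17],[47,0]]
[[17,5],[31,14],[33,5],[36,6],[43,17],[47,0]]
[[17,5],[31,14],[33,5],[36,6],[43,17],[47,5],[48,0]]
[[17,5],[31,14],[33,6],[43,17],[47,5],[48,0]]
[[2,4],[5,0],[17,5],[31,14],[33,6],[43,17],[47,5],[48,0]]
[[2,4],[5,0],[17,5],[31,14],[33,6],[37,13],[43,17],[47,5],[48,0]]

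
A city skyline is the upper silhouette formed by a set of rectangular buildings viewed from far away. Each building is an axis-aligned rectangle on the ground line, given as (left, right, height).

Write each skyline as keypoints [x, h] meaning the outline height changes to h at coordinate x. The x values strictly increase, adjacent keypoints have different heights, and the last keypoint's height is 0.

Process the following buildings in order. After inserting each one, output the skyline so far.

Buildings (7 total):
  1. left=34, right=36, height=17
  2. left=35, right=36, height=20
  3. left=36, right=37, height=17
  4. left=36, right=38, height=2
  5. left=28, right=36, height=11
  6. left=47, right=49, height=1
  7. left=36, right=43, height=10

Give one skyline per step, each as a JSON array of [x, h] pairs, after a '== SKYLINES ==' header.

== SKYLINES ==
[[34,17],[36,0]]
[[34,17],[35,20],[36,0]]
[[34,17],[35,20],[36,17],[37,0]]
[[34,17],[35,20],[36,17],[37,2],[38,0]]
[[28,11],[34,17],[35,20],[36,17],[37,2],[38,0]]
[[28,11],[34,17],[35,20],[36,17],[37,2],[38,0],[47,1],[49,0]]
[[28,11],[34,17],[35,20],[36,17],[37,10],[43,0],[47,1],[49,0]]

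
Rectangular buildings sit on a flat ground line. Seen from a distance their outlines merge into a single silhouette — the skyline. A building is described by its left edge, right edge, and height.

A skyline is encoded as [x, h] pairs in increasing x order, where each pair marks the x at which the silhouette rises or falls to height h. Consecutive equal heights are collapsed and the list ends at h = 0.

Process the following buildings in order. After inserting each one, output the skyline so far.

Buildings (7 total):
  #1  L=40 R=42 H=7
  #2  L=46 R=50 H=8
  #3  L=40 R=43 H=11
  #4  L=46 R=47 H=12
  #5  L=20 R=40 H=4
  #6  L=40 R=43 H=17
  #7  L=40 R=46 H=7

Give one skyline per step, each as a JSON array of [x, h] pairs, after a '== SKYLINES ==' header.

== SKYLINES ==
[[40,7],[42,0]]
[[40,7],[42,0],[46,8],[50,0]]
[[40,11],[43,0],[46,8],[50,0]]
[[40,11],[43,0],[46,12],[47,8],[50,0]]
[[20,4],[40,11],[43,0],[46,12],[47,8],[50,0]]
[[20,4],[40,17],[43,0],[46,12],[47,8],[50,0]]
[[20,4],[40,17],[43,7],[46,12],[47,8],[50,0]]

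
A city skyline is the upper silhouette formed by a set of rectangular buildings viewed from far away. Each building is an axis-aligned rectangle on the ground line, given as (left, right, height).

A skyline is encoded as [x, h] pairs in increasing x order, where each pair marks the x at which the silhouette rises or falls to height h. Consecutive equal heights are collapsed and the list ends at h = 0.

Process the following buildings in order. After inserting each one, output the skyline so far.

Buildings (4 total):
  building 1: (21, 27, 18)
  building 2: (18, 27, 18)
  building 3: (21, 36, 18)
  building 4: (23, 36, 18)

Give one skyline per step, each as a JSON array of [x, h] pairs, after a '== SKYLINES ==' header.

== SKYLINES ==
[[21,18],[27,0]]
[[18,18],[27,0]]
[[18,18],[36,0]]
[[18,18],[36,0]]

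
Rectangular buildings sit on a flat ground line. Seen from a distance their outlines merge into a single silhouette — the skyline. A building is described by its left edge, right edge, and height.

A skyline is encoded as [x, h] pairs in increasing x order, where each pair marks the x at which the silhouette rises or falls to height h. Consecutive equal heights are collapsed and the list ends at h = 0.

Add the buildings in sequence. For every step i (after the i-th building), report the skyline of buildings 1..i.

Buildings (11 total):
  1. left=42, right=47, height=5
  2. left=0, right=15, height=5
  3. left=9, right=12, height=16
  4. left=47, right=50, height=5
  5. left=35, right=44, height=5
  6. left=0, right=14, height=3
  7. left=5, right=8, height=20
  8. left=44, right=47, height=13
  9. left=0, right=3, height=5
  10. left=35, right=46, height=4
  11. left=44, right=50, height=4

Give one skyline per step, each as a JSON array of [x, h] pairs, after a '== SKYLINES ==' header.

== SKYLINES ==
[[42,5],[47,0]]
[[0,5],[15,0],[42,5],[47,0]]
[[0,5],[9,16],[12,5],[15,0],[42,5],[47,0]]
[[0,5],[9,16],[12,5],[15,0],[42,5],[50,0]]
[[0,5],[9,16],[12,5],[15,0],[35,5],[50,0]]
[[0,5],[9,16],[12,5],[15,0],[35,5],[50,0]]
[[0,5],[5,20],[8,5],[9,16],[12,5],[15,0],[35,5],[50,0]]
[[0,5],[5,20],[8,5],[9,16],[12,5],[15,0],[35,5],[44,13],[47,5],[50,0]]
[[0,5],[5,20],[8,5],[9,16],[12,5],[15,0],[35,5],[44,13],[47,5],[50,0]]
[[0,5],[5,20],[8,5],[9,16],[12,5],[15,0],[35,5],[44,13],[47,5],[50,0]]
[[0,5],[5,20],[8,5],[9,16],[12,5],[15,0],[35,5],[44,13],[47,5],[50,0]]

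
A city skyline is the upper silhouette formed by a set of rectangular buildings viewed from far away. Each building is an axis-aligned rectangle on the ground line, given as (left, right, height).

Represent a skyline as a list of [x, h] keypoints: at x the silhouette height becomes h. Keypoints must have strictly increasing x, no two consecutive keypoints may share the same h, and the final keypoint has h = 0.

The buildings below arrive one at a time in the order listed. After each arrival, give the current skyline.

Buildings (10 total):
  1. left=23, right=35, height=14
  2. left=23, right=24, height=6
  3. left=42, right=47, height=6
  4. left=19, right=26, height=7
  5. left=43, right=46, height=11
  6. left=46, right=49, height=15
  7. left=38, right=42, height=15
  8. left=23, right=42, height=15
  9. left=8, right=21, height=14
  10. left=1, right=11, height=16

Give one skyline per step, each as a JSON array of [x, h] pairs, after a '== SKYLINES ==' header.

== SKYLINES ==
[[23,14],[35,0]]
[[23,14],[35,0]]
[[23,14],[35,0],[42,6],[47,0]]
[[19,7],[23,14],[35,0],[42,6],[47,0]]
[[19,7],[23,14],[35,0],[42,6],[43,11],[46,6],[47,0]]
[[19,7],[23,14],[35,0],[42,6],[43,11],[46,15],[49,0]]
[[19,7],[23,14],[35,0],[38,15],[42,6],[43,11],[46,15],[49,0]]
[[19,7],[23,15],[42,6],[43,11],[46,15],[49,0]]
[[8,14],[21,7],[23,15],[42,6],[43,11],[46,15],[49,0]]
[[1,16],[11,14],[21,7],[23,15],[42,6],[43,11],[46,15],[49,0]]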